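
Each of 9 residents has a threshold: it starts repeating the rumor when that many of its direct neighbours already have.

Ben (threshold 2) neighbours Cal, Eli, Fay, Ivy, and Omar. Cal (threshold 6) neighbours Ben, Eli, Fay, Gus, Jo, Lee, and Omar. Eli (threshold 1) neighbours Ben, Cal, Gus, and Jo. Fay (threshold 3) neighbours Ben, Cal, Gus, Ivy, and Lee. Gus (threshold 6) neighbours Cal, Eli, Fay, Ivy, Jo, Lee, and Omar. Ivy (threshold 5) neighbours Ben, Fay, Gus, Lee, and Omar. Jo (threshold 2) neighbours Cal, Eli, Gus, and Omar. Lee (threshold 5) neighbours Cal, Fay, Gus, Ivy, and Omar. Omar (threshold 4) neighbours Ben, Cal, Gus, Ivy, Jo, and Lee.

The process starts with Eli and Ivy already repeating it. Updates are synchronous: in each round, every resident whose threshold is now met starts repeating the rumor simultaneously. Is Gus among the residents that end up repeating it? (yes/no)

Round 1 — Eli, Ivy start repeating the rumor (initial).
Round 2 — checking thresholds:
  Ben: 2 of 5 neighbours ≥ 2, starts repeating the rumor.
  Cal: 1 of 7 neighbours < 6, holds.
  Fay: 1 of 5 neighbours < 3, holds.
  Gus: 2 of 7 neighbours < 6, holds.
  Jo: 1 of 4 neighbours < 2, holds.
  Lee: 1 of 5 neighbours < 5, holds.
  Omar: 1 of 6 neighbours < 4, holds.
Round 3 — no new spreads; cascade stops.

no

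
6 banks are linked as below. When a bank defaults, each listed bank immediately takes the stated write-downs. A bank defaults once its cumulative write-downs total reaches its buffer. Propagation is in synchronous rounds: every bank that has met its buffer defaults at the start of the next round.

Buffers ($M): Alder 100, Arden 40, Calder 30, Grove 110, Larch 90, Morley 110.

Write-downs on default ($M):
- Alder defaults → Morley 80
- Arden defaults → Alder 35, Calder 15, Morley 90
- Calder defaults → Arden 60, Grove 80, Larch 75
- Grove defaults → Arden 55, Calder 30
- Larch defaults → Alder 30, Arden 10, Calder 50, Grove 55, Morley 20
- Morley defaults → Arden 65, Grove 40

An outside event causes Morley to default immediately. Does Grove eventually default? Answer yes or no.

Round 1 — Morley defaults (initial).
  Arden: +65 → 65 ≥ 40
  Grove: +40 → 40 < 110
Round 2 — Arden defaults.
  Alder: +35 → 35 < 100
  Calder: +15 → 15 < 30
No further defaults.

no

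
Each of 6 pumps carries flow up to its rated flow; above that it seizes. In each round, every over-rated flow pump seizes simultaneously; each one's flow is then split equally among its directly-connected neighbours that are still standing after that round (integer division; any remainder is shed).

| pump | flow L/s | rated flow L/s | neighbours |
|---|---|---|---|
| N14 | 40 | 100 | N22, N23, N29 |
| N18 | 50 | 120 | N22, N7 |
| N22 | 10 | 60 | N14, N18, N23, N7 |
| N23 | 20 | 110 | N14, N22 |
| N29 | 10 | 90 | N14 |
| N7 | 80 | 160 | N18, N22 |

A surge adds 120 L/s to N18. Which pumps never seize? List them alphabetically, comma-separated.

Round 1 — N18 at 170 > 120. N18 seizes.
  N18 sheds 170 L/s to N22, N7: 85 each.
    N22: 10+85 = 95 > 60
    N7: 80+85 = 165 > 160
Round 2 — N22, N7 seize.
  N22 sheds 95 L/s to N14, N23: 47 each (1 lost).
    N14: 40+47 = 87 ≤ 100
    N23: 20+47 = 67 ≤ 110
  N7 sheds 165 L/s: no online neighbours, lost.
No further seizures.

N14, N23, N29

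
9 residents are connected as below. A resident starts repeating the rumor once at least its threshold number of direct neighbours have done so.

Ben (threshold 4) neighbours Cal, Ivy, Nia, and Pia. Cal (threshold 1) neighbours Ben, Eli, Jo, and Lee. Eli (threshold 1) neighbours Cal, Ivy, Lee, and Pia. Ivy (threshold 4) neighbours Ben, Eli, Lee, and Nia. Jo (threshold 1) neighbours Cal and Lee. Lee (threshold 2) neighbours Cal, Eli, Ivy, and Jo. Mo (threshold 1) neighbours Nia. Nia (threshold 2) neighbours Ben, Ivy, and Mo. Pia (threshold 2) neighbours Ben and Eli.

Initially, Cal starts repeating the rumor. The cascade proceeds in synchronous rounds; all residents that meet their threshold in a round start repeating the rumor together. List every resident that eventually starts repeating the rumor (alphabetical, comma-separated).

Cal, Eli, Jo, Lee

Round 1 — Cal starts repeating the rumor (initial).
Round 2 — checking thresholds:
  Ben: 1 of 4 neighbours < 4, below threshold.
  Eli: 1 of 4 neighbours ≥ 1, starts repeating the rumor.
  Jo: 1 of 2 neighbours ≥ 1, starts repeating the rumor.
  Lee: 1 of 4 neighbours < 2, below threshold.
Round 3 — checking thresholds:
  Ben: 1 of 4 neighbours < 4, below threshold.
  Ivy: 1 of 4 neighbours < 4, below threshold.
  Lee: 3 of 4 neighbours ≥ 2, starts repeating the rumor.
  Pia: 1 of 2 neighbours < 2, below threshold.
Round 4 — no new spreads; cascade stops.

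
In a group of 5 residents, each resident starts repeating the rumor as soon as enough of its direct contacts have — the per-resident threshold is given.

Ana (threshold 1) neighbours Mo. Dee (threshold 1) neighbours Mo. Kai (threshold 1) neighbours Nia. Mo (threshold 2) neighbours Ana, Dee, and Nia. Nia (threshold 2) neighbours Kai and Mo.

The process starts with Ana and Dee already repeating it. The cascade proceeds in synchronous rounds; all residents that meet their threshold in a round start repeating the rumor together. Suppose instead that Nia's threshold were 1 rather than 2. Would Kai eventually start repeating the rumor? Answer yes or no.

yes

With Nia's threshold at 1:
Round 1 — Ana, Dee start repeating the rumor (initial).
Round 2 — checking thresholds:
  Mo: 2 of 3 neighbours ≥ 2, starts repeating the rumor.
Round 3 — checking thresholds:
  Nia: 1 of 2 neighbours ≥ 1, starts repeating the rumor.
Round 4 — checking thresholds:
  Kai: 1 of 1 neighbours ≥ 1, starts repeating the rumor.
Round 5 — no new spreads; cascade stops.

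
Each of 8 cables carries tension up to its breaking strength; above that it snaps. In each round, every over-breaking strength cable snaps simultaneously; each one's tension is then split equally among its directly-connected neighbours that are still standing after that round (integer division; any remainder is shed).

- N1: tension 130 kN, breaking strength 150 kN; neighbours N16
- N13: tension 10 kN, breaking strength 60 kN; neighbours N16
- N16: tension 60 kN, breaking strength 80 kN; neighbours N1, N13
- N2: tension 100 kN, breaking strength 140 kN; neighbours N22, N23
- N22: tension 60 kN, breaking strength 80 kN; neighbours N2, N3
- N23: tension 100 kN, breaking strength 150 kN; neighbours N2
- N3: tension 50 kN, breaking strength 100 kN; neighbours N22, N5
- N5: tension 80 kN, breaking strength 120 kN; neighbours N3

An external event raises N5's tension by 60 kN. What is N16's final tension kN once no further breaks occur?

Round 1 — N5 at 140 > 120. N5 snaps.
  N5 sheds 140 kN to N3: 140 each.
    N3: 50+140 = 190 > 100
Round 2 — N3 snaps.
  N3 sheds 190 kN to N22: 190 each.
    N22: 60+190 = 250 > 80
Round 3 — N22 snaps.
  N22 sheds 250 kN to N2: 250 each.
    N2: 100+250 = 350 > 140
Round 4 — N2 snaps.
  N2 sheds 350 kN to N23: 350 each.
    N23: 100+350 = 450 > 150
Round 5 — N23 snaps.
  N23 sheds 450 kN: no online neighbours, lost.
No further breaks.

60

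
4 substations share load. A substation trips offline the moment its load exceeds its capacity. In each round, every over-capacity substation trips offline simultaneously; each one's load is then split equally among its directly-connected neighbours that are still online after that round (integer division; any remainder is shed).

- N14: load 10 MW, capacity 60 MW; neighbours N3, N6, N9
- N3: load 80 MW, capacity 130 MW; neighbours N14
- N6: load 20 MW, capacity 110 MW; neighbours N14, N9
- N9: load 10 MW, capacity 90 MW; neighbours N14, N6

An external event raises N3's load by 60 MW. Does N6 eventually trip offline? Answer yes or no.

no

Round 1 — N3 at 140 > 130. N3 trips offline.
  N3 sheds 140 MW to N14: 140 each.
    N14: 10+140 = 150 > 60
Round 2 — N14 trips offline.
  N14 sheds 150 MW to N6, N9: 75 each.
    N6: 20+75 = 95 ≤ 110
    N9: 10+75 = 85 ≤ 90
No further trips.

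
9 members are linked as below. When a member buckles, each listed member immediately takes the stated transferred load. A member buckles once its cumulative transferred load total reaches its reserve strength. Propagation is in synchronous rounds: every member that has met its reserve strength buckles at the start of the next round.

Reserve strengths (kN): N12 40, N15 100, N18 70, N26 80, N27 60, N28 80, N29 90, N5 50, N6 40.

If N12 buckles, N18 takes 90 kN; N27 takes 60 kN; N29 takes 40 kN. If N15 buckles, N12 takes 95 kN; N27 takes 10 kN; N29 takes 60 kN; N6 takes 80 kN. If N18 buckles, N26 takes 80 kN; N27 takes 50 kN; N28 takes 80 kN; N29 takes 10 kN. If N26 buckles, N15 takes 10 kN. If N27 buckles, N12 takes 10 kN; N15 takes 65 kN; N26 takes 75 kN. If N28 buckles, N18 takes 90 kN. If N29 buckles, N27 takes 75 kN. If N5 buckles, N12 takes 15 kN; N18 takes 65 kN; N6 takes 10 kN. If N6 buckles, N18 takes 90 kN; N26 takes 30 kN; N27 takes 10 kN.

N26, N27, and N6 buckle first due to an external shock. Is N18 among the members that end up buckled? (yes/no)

yes

Round 1 — N26, N27, N6 buckle (initial).
  N12: +10 → 10 < 40
  N15: +10+65 → 75 < 100
  N18: +90 → 90 ≥ 70
Round 2 — N18 buckles.
  N28: +80 → 80 ≥ 80
  N29: +10 → 10 < 90
Round 3 — N28 buckles.
No further bucklings.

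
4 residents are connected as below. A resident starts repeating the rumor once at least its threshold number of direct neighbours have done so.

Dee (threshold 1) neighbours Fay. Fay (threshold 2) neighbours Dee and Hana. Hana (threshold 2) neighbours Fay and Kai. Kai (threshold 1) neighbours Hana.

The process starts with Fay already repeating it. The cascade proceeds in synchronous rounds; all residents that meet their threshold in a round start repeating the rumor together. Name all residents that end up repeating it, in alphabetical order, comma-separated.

Dee, Fay

Round 1 — Fay starts repeating the rumor (initial).
Round 2 — checking thresholds:
  Dee: 1 of 1 neighbours ≥ 1, starts repeating the rumor.
  Hana: 1 of 2 neighbours < 2, holds.
Round 3 — no new spreads; cascade stops.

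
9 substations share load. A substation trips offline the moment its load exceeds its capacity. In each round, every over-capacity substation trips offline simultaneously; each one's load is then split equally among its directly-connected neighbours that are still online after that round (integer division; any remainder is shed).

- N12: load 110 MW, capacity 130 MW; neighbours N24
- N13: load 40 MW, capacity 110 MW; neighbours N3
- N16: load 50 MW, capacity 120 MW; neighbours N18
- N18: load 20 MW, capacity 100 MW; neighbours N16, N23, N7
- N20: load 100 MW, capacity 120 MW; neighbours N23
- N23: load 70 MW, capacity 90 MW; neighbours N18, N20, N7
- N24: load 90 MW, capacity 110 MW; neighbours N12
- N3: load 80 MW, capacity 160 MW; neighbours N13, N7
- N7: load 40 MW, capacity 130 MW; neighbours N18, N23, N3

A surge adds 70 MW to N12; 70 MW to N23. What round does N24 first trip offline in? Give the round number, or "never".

Round 1 — N12 at 180 > 130; N23 at 140 > 90. N12, N23 trip offline.
  N12 sheds 180 MW to N24: 180 each.
    N24: 90+180 = 270 > 110
  N23 sheds 140 MW to N18, N20, N7: 46 each (2 lost).
    N18: 20+46 = 66 ≤ 100
    N20: 100+46 = 146 > 120
    N7: 40+46 = 86 ≤ 130
Round 2 — N20, N24 trip offline.
  N20 sheds 146 MW: no online neighbours, lost.
  N24 sheds 270 MW: no online neighbours, lost.
No further trips.

2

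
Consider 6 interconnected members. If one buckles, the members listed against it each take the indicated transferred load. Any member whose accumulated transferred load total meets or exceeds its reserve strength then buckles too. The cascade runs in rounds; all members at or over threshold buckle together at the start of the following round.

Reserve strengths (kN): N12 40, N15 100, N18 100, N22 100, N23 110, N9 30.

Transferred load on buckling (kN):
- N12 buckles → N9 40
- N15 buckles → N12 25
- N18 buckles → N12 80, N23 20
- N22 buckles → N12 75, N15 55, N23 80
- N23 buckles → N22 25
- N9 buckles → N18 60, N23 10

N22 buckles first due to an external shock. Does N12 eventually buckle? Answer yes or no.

Round 1 — N22 buckles (initial).
  N12: +75 → 75 ≥ 40
  N15: +55 → 55 < 100
  N23: +80 → 80 < 110
Round 2 — N12 buckles.
  N9: +40 → 40 ≥ 30
Round 3 — N9 buckles.
  N18: +60 → 60 < 100
  N23: +10 → 90 < 110
No further bucklings.

yes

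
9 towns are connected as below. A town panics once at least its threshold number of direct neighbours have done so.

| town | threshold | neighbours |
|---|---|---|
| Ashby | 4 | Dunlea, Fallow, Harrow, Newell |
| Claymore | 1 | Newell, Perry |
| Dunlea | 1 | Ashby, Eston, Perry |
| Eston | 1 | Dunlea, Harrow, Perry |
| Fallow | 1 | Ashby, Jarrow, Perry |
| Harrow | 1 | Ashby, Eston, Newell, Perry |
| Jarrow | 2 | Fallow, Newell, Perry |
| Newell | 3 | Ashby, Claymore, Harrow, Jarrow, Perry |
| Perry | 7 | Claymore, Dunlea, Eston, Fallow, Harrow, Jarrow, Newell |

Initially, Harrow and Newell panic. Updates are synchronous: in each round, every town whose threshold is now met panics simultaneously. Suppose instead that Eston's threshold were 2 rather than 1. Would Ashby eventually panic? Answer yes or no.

no

With Eston's threshold at 2:
Round 1 — Harrow, Newell panic (initial).
Round 2 — checking thresholds:
  Ashby: 2 of 4 neighbours < 4, holds.
  Claymore: 1 of 2 neighbours ≥ 1, panics.
  Eston: 1 of 3 neighbours < 2, holds.
  Jarrow: 1 of 3 neighbours < 2, holds.
  Perry: 2 of 7 neighbours < 7, holds.
Round 3 — no new panics; cascade stops.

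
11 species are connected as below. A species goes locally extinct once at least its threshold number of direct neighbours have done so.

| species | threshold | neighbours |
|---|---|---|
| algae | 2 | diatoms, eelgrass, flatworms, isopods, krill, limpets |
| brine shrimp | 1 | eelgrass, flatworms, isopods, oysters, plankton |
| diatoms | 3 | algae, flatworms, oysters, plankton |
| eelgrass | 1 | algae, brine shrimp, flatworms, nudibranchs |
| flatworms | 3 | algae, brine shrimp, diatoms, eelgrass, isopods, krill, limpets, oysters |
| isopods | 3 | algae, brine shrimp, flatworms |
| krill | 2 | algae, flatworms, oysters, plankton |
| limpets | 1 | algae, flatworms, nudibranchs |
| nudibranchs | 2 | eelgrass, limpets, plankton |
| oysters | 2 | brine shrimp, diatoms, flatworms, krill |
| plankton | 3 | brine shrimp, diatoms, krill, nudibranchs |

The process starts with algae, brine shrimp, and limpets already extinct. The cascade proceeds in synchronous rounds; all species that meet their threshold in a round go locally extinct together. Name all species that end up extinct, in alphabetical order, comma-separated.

Round 1 — algae, brine shrimp, limpets go locally extinct (initial).
Round 2 — checking thresholds:
  diatoms: 1 of 4 neighbours < 3, holds.
  eelgrass: 2 of 4 neighbours ≥ 1, goes locally extinct.
  flatworms: 3 of 8 neighbours ≥ 3, goes locally extinct.
  isopods: 2 of 3 neighbours < 3, holds.
  krill: 1 of 4 neighbours < 2, holds.
  nudibranchs: 1 of 3 neighbours < 2, holds.
  oysters: 1 of 4 neighbours < 2, holds.
  plankton: 1 of 4 neighbours < 3, holds.
Round 3 — checking thresholds:
  diatoms: 2 of 4 neighbours < 3, holds.
  isopods: 3 of 3 neighbours ≥ 3, goes locally extinct.
  krill: 2 of 4 neighbours ≥ 2, goes locally extinct.
  nudibranchs: 2 of 3 neighbours ≥ 2, goes locally extinct.
  oysters: 2 of 4 neighbours ≥ 2, goes locally extinct.
  plankton: 1 of 4 neighbours < 3, holds.
Round 4 — checking thresholds:
  diatoms: 3 of 4 neighbours ≥ 3, goes locally extinct.
  plankton: 3 of 4 neighbours ≥ 3, goes locally extinct.
Round 5 — no new extinctions; cascade stops.

algae, brine shrimp, diatoms, eelgrass, flatworms, isopods, krill, limpets, nudibranchs, oysters, plankton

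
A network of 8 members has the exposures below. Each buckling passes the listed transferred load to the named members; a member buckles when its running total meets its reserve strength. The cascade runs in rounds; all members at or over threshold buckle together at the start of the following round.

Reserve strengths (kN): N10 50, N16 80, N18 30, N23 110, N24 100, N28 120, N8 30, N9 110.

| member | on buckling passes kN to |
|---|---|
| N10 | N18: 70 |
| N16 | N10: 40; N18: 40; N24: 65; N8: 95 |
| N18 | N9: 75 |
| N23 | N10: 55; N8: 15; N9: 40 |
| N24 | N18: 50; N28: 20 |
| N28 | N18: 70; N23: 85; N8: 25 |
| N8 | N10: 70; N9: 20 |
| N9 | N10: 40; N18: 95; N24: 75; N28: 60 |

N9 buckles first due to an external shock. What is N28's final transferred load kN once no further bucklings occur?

Round 1 — N9 buckles (initial).
  N10: +40 → 40 < 50
  N18: +95 → 95 ≥ 30
  N24: +75 → 75 < 100
  N28: +60 → 60 < 120
Round 2 — N18 buckles.
No further bucklings.

60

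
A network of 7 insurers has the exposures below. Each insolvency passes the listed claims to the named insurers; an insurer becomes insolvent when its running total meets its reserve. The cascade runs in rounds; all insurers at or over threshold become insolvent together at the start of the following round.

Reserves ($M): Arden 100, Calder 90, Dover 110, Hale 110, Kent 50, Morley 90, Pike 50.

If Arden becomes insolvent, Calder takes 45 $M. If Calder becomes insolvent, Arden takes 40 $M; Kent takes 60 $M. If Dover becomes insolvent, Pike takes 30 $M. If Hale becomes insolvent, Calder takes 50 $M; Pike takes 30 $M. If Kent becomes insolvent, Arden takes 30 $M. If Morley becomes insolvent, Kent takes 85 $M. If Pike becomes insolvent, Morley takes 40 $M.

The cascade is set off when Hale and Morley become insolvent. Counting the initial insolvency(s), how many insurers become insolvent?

Round 1 — Hale, Morley become insolvent (initial).
  Calder: +50 → 50 < 90
  Kent: +85 → 85 ≥ 50
  Pike: +30 → 30 < 50
Round 2 — Kent becomes insolvent.
  Arden: +30 → 30 < 100
No further insolvencies.

3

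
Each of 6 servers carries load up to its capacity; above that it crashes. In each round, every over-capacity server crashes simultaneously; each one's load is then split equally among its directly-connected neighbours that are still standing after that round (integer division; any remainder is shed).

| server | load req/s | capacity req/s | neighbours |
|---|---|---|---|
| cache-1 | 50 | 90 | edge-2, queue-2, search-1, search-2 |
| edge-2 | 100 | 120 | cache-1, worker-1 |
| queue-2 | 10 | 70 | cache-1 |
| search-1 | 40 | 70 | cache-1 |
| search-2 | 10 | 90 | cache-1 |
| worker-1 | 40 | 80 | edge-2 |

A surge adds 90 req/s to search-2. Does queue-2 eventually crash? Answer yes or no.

Round 1 — search-2 at 100 > 90. search-2 crashes.
  search-2 sheds 100 req/s to cache-1: 100 each.
    cache-1: 50+100 = 150 > 90
Round 2 — cache-1 crashes.
  cache-1 sheds 150 req/s to edge-2, queue-2, search-1: 50 each.
    edge-2: 100+50 = 150 > 120
    queue-2: 10+50 = 60 ≤ 70
    search-1: 40+50 = 90 > 70
Round 3 — edge-2, search-1 crash.
  edge-2 sheds 150 req/s to worker-1: 150 each.
    worker-1: 40+150 = 190 > 80
  search-1 sheds 90 req/s: no online neighbours, lost.
Round 4 — worker-1 crashes.
  worker-1 sheds 190 req/s: no online neighbours, lost.
No further crashes.

no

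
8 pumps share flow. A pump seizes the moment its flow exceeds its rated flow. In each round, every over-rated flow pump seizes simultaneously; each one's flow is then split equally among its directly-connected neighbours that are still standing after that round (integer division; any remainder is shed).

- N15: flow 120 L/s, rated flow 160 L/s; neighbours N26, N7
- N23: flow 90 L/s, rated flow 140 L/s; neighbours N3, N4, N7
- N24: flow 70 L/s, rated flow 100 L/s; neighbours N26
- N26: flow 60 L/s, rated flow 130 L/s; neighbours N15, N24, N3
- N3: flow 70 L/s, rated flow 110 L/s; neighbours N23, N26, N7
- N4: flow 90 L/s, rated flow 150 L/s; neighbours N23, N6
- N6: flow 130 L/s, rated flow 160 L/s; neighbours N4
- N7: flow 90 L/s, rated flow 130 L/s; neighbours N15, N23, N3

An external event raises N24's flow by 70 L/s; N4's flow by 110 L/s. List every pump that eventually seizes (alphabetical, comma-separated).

N15, N23, N24, N26, N3, N4, N6, N7

Round 1 — N24 at 140 > 100; N4 at 200 > 150. N24, N4 seize.
  N24 sheds 140 L/s to N26: 140 each.
    N26: 60+140 = 200 > 130
  N4 sheds 200 L/s to N23, N6: 100 each.
    N23: 90+100 = 190 > 140
    N6: 130+100 = 230 > 160
Round 2 — N23, N26, N6 seize.
  N23 sheds 190 L/s to N3, N7: 95 each.
    N3: 70+95 = 165 > 110
    N7: 90+95 = 185 > 130
  N26 sheds 200 L/s to N15, N3: 100 each.
    N15: 120+100 = 220 > 160
    N3: 165+100 = 265 > 110
  N6 sheds 230 L/s: no online neighbours, lost.
Round 3 — N15, N3, N7 seize.
  N15 sheds 220 L/s: no online neighbours, lost.
  N3 sheds 265 L/s: no online neighbours, lost.
  N7 sheds 185 L/s: no online neighbours, lost.
No further seizures.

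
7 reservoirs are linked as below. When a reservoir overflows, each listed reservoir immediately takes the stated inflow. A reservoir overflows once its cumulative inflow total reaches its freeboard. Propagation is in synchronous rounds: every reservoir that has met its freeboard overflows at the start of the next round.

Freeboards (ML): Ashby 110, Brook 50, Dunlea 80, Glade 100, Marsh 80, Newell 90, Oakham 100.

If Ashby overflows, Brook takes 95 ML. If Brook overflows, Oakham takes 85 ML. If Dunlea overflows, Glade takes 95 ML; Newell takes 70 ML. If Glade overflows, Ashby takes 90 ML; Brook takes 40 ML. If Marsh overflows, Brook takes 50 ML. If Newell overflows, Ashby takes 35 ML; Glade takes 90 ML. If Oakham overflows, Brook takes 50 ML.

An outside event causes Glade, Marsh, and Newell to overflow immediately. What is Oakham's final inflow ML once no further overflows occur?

Round 1 — Glade, Marsh, Newell overflow (initial).
  Ashby: +90+35 → 125 ≥ 110
  Brook: +40+50 → 90 ≥ 50
Round 2 — Ashby, Brook overflow.
  Oakham: +85 → 85 < 100
No further overflows.

85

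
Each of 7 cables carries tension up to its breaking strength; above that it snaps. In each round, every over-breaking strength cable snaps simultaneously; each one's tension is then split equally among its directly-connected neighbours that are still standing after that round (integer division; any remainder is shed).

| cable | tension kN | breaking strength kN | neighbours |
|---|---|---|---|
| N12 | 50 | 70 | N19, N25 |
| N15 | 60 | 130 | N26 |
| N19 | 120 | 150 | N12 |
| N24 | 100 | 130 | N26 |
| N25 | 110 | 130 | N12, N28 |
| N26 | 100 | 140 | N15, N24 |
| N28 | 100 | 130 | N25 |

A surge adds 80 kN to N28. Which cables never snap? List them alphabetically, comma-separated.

N15, N24, N26

Round 1 — N28 at 180 > 130. N28 snaps.
  N28 sheds 180 kN to N25: 180 each.
    N25: 110+180 = 290 > 130
Round 2 — N25 snaps.
  N25 sheds 290 kN to N12: 290 each.
    N12: 50+290 = 340 > 70
Round 3 — N12 snaps.
  N12 sheds 340 kN to N19: 340 each.
    N19: 120+340 = 460 > 150
Round 4 — N19 snaps.
  N19 sheds 460 kN: no online neighbours, lost.
No further breaks.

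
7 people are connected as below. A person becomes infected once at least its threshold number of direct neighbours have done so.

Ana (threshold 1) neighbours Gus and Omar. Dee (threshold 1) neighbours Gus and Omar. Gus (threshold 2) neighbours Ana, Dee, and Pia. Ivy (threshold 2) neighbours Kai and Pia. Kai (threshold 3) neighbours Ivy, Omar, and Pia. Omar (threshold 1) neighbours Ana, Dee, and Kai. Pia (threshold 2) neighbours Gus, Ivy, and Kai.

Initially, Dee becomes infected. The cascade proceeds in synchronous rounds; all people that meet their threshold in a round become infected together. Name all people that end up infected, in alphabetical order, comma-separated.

Round 1 — Dee becomes infected (initial).
Round 2 — checking thresholds:
  Gus: 1 of 3 neighbours < 2, not yet.
  Omar: 1 of 3 neighbours ≥ 1, becomes infected.
Round 3 — checking thresholds:
  Ana: 1 of 2 neighbours ≥ 1, becomes infected.
  Gus: 1 of 3 neighbours < 2, not yet.
  Kai: 1 of 3 neighbours < 3, not yet.
Round 4 — checking thresholds:
  Gus: 2 of 3 neighbours ≥ 2, becomes infected.
  Kai: 1 of 3 neighbours < 3, not yet.
Round 5 — no new infections; cascade stops.

Ana, Dee, Gus, Omar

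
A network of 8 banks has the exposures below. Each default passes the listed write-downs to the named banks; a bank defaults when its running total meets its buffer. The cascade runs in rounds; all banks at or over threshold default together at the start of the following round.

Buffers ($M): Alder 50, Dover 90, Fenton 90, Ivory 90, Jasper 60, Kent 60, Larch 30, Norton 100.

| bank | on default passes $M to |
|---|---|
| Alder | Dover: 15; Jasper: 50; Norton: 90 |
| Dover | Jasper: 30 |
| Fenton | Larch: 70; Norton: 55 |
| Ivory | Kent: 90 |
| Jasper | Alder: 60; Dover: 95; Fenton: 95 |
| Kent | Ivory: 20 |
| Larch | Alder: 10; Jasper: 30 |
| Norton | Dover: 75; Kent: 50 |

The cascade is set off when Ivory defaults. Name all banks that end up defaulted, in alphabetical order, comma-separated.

Round 1 — Ivory defaults (initial).
  Kent: +90 → 90 ≥ 60
Round 2 — Kent defaults.
No further defaults.

Ivory, Kent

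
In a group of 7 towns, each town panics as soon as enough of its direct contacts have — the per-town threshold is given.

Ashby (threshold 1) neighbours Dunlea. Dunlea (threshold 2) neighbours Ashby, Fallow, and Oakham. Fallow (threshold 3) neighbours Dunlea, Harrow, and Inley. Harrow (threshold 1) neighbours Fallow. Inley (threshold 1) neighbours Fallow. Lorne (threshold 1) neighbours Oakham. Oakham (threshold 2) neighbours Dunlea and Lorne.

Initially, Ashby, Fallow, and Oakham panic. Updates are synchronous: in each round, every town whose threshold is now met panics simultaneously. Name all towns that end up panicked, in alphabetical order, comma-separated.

Ashby, Dunlea, Fallow, Harrow, Inley, Lorne, Oakham

Round 1 — Ashby, Fallow, Oakham panic (initial).
Round 2 — checking thresholds:
  Dunlea: 3 of 3 neighbours ≥ 2, panics.
  Harrow: 1 of 1 neighbours ≥ 1, panics.
  Inley: 1 of 1 neighbours ≥ 1, panics.
  Lorne: 1 of 1 neighbours ≥ 1, panics.
Round 3 — no new panics; cascade stops.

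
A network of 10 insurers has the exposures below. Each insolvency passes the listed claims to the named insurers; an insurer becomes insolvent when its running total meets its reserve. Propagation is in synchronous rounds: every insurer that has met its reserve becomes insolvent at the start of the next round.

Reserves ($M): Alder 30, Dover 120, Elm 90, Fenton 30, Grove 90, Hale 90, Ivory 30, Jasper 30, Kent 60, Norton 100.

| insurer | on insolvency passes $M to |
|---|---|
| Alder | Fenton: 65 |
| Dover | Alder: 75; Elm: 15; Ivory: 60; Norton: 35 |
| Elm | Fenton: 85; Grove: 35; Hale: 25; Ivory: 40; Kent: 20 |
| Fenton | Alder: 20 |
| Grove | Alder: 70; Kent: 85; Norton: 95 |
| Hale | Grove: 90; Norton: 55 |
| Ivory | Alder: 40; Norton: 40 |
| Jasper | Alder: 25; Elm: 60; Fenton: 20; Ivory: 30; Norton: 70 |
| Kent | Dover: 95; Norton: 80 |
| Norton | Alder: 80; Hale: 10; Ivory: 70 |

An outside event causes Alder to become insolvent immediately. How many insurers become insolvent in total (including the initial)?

Round 1 — Alder becomes insolvent (initial).
  Fenton: +65 → 65 ≥ 30
Round 2 — Fenton becomes insolvent.
No further insolvencies.

2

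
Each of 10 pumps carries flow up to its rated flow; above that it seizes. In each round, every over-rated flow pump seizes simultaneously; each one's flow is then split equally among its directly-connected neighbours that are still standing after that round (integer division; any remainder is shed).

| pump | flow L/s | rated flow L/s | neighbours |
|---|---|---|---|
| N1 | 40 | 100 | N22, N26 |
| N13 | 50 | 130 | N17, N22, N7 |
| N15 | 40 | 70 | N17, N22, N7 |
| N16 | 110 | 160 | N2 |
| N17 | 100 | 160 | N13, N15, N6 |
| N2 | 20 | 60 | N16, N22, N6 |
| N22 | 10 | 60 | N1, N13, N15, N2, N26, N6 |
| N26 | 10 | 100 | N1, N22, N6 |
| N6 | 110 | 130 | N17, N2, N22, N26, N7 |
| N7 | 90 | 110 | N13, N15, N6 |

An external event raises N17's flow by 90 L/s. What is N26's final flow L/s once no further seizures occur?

87

Round 1 — N17 at 190 > 160. N17 seizes.
  N17 sheds 190 L/s to N13, N15, N6: 63 each (1 lost).
    N13: 50+63 = 113 ≤ 130
    N15: 40+63 = 103 > 70
    N6: 110+63 = 173 > 130
Round 2 — N15, N6 seize.
  N15 sheds 103 L/s to N22, N7: 51 each (1 lost).
    N22: 10+51 = 61 > 60
    N7: 90+51 = 141 > 110
  N6 sheds 173 L/s to N2, N22, N26, N7: 43 each (1 lost).
    N2: 20+43 = 63 > 60
    N22: 61+43 = 104 > 60
    N26: 10+43 = 53 ≤ 100
    N7: 141+43 = 184 > 110
Round 3 — N2, N22, N7 seize.
  N2 sheds 63 L/s to N16: 63 each.
    N16: 110+63 = 173 > 160
  N22 sheds 104 L/s to N1, N13, N26: 34 each (2 lost).
    N1: 40+34 = 74 ≤ 100
    N13: 113+34 = 147 > 130
    N26: 53+34 = 87 ≤ 100
  N7 sheds 184 L/s to N13: 184 each.
    N13: 147+184 = 331 > 130
Round 4 — N13, N16 seize.
  N13 sheds 331 L/s: no online neighbours, lost.
  N16 sheds 173 L/s: no online neighbours, lost.
No further seizures.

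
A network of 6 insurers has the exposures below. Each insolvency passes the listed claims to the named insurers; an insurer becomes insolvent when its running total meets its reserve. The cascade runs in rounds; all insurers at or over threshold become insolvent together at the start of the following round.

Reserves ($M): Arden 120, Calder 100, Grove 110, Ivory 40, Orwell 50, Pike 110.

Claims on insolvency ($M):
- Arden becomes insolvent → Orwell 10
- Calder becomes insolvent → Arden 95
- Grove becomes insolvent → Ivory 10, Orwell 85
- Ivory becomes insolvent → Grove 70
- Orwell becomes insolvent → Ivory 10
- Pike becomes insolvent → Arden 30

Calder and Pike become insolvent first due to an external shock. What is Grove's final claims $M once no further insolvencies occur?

Round 1 — Calder, Pike become insolvent (initial).
  Arden: +95+30 → 125 ≥ 120
Round 2 — Arden becomes insolvent.
  Orwell: +10 → 10 < 50
No further insolvencies.

0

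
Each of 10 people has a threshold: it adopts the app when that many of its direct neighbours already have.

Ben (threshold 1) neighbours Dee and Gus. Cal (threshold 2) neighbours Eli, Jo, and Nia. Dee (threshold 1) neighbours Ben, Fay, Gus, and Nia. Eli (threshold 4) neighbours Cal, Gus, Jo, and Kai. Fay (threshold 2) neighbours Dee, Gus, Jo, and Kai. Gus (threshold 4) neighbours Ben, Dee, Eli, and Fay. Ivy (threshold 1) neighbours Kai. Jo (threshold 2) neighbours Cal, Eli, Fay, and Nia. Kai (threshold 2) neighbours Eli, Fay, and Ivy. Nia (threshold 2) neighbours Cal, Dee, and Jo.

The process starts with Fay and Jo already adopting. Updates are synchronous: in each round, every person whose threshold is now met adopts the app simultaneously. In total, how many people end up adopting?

Round 1 — Fay, Jo adopt the app (initial).
Round 2 — checking thresholds:
  Cal: 1 of 3 neighbours < 2, below threshold.
  Dee: 1 of 4 neighbours ≥ 1, adopts the app.
  Eli: 1 of 4 neighbours < 4, below threshold.
  Gus: 1 of 4 neighbours < 4, below threshold.
  Kai: 1 of 3 neighbours < 2, below threshold.
  Nia: 1 of 3 neighbours < 2, below threshold.
Round 3 — checking thresholds:
  Ben: 1 of 2 neighbours ≥ 1, adopts the app.
  Cal: 1 of 3 neighbours < 2, below threshold.
  Eli: 1 of 4 neighbours < 4, below threshold.
  Gus: 2 of 4 neighbours < 4, below threshold.
  Kai: 1 of 3 neighbours < 2, below threshold.
  Nia: 2 of 3 neighbours ≥ 2, adopts the app.
Round 4 — checking thresholds:
  Cal: 2 of 3 neighbours ≥ 2, adopts the app.
  Eli: 1 of 4 neighbours < 4, below threshold.
  Gus: 3 of 4 neighbours < 4, below threshold.
  Kai: 1 of 3 neighbours < 2, below threshold.
Round 5 — no new adoptions; cascade stops.

6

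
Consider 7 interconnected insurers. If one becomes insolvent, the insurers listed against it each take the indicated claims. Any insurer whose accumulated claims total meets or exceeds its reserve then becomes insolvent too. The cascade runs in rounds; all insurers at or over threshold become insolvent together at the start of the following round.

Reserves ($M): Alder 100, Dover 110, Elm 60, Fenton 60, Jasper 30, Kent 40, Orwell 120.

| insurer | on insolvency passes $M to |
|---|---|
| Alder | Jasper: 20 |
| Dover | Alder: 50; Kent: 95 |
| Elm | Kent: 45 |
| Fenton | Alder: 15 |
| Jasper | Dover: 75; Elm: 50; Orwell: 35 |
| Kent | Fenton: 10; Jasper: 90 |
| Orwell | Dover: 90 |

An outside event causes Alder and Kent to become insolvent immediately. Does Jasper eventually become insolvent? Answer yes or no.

Round 1 — Alder, Kent become insolvent (initial).
  Fenton: +10 → 10 < 60
  Jasper: +20+90 → 110 ≥ 30
Round 2 — Jasper becomes insolvent.
  Dover: +75 → 75 < 110
  Elm: +50 → 50 < 60
  Orwell: +35 → 35 < 120
No further insolvencies.

yes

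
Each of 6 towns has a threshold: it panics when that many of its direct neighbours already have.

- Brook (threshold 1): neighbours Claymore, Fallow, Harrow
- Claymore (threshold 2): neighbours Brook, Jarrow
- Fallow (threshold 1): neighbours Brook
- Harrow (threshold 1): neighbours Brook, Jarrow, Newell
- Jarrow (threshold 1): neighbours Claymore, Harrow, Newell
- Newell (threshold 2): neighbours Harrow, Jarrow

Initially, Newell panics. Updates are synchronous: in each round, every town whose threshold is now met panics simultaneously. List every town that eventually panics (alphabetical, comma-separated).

Round 1 — Newell panics (initial).
Round 2 — checking thresholds:
  Harrow: 1 of 3 neighbours ≥ 1, panics.
  Jarrow: 1 of 3 neighbours ≥ 1, panics.
Round 3 — checking thresholds:
  Brook: 1 of 3 neighbours ≥ 1, panics.
  Claymore: 1 of 2 neighbours < 2, not yet.
Round 4 — checking thresholds:
  Claymore: 2 of 2 neighbours ≥ 2, panics.
  Fallow: 1 of 1 neighbours ≥ 1, panics.
Round 5 — no new panics; cascade stops.

Brook, Claymore, Fallow, Harrow, Jarrow, Newell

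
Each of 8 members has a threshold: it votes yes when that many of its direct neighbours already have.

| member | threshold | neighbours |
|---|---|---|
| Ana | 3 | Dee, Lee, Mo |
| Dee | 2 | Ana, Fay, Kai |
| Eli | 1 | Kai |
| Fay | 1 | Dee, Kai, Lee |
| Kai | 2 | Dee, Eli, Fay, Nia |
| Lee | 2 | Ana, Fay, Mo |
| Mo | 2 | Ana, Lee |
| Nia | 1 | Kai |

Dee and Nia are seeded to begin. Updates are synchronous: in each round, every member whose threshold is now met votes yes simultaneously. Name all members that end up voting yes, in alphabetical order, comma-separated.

Round 1 — Dee, Nia vote yes (initial).
Round 2 — checking thresholds:
  Ana: 1 of 3 neighbours < 3, not yet.
  Fay: 1 of 3 neighbours ≥ 1, votes yes.
  Kai: 2 of 4 neighbours ≥ 2, votes yes.
Round 3 — checking thresholds:
  Ana: 1 of 3 neighbours < 3, not yet.
  Eli: 1 of 1 neighbours ≥ 1, votes yes.
  Lee: 1 of 3 neighbours < 2, not yet.
Round 4 — no new yes votes; cascade stops.

Dee, Eli, Fay, Kai, Nia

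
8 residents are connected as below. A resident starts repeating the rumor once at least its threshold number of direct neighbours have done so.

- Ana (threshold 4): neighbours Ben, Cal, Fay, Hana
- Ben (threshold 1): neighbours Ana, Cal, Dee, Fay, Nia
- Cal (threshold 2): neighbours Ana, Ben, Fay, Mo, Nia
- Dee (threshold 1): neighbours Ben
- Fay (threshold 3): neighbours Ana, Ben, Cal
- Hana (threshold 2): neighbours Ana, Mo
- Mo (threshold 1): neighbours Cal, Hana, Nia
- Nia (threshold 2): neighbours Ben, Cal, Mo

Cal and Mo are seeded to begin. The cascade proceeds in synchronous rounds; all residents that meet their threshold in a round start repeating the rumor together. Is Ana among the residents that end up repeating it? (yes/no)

no

Round 1 — Cal, Mo start repeating the rumor (initial).
Round 2 — checking thresholds:
  Ana: 1 of 4 neighbours < 4, not yet.
  Ben: 1 of 5 neighbours ≥ 1, starts repeating the rumor.
  Fay: 1 of 3 neighbours < 3, not yet.
  Hana: 1 of 2 neighbours < 2, not yet.
  Nia: 2 of 3 neighbours ≥ 2, starts repeating the rumor.
Round 3 — checking thresholds:
  Ana: 2 of 4 neighbours < 4, not yet.
  Dee: 1 of 1 neighbours ≥ 1, starts repeating the rumor.
  Fay: 2 of 3 neighbours < 3, not yet.
  Hana: 1 of 2 neighbours < 2, not yet.
Round 4 — no new spreads; cascade stops.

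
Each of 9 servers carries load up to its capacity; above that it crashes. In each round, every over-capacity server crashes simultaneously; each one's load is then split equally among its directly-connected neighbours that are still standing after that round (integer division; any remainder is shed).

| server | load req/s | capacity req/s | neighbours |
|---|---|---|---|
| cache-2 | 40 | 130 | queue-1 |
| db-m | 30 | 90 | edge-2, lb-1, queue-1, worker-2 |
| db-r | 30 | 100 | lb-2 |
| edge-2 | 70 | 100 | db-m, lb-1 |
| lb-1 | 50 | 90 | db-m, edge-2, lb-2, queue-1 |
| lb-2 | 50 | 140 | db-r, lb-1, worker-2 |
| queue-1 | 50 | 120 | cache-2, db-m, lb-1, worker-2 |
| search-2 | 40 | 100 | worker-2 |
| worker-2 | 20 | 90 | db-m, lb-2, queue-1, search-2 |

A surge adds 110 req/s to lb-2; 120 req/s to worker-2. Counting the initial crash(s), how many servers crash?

8

Round 1 — lb-2 at 160 > 140; worker-2 at 140 > 90. lb-2, worker-2 crash.
  lb-2 sheds 160 req/s to db-r, lb-1: 80 each.
    db-r: 30+80 = 110 > 100
    lb-1: 50+80 = 130 > 90
  worker-2 sheds 140 req/s to db-m, queue-1, search-2: 46 each (2 lost).
    db-m: 30+46 = 76 ≤ 90
    queue-1: 50+46 = 96 ≤ 120
    search-2: 40+46 = 86 ≤ 100
Round 2 — db-r, lb-1 crash.
  db-r sheds 110 req/s: no online neighbours, lost.
  lb-1 sheds 130 req/s to db-m, edge-2, queue-1: 43 each (1 lost).
    db-m: 76+43 = 119 > 90
    edge-2: 70+43 = 113 > 100
    queue-1: 96+43 = 139 > 120
Round 3 — db-m, edge-2, queue-1 crash.
  db-m sheds 119 req/s: no online neighbours, lost.
  edge-2 sheds 113 req/s: no online neighbours, lost.
  queue-1 sheds 139 req/s to cache-2: 139 each.
    cache-2: 40+139 = 179 > 130
Round 4 — cache-2 crashes.
  cache-2 sheds 179 req/s: no online neighbours, lost.
No further crashes.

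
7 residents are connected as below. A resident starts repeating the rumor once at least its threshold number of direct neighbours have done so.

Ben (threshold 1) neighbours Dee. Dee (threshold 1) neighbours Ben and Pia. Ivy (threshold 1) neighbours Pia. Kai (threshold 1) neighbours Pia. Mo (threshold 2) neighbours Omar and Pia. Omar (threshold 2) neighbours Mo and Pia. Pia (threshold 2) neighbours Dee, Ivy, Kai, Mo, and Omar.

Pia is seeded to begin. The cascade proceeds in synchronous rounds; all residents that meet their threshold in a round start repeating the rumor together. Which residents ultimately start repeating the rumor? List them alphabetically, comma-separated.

Round 1 — Pia starts repeating the rumor (initial).
Round 2 — checking thresholds:
  Dee: 1 of 2 neighbours ≥ 1, starts repeating the rumor.
  Ivy: 1 of 1 neighbours ≥ 1, starts repeating the rumor.
  Kai: 1 of 1 neighbours ≥ 1, starts repeating the rumor.
  Mo: 1 of 2 neighbours < 2, not yet.
  Omar: 1 of 2 neighbours < 2, not yet.
Round 3 — checking thresholds:
  Ben: 1 of 1 neighbours ≥ 1, starts repeating the rumor.
  Mo: 1 of 2 neighbours < 2, not yet.
  Omar: 1 of 2 neighbours < 2, not yet.
Round 4 — no new spreads; cascade stops.

Ben, Dee, Ivy, Kai, Pia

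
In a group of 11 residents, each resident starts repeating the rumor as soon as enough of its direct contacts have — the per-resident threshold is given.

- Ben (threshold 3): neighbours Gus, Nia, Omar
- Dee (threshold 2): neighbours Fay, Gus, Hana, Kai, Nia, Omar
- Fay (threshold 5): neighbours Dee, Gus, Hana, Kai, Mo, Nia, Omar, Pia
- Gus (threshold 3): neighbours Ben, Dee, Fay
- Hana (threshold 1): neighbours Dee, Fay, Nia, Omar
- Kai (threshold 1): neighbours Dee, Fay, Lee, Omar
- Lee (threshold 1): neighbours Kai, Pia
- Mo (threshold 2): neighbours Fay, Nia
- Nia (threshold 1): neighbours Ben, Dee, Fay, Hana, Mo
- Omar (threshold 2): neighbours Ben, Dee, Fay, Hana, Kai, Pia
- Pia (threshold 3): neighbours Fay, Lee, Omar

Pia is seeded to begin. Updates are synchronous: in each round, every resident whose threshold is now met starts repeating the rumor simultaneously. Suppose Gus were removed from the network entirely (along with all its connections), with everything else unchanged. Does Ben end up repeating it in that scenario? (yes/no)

With Gus removed:
Round 1 — Pia starts repeating the rumor (initial).
Round 2 — checking thresholds:
  Fay: 1 of 7 neighbours < 5, below threshold.
  Lee: 1 of 2 neighbours ≥ 1, starts repeating the rumor.
  Omar: 1 of 6 neighbours < 2, below threshold.
Round 3 — checking thresholds:
  Fay: 1 of 7 neighbours < 5, below threshold.
  Kai: 1 of 4 neighbours ≥ 1, starts repeating the rumor.
  Omar: 1 of 6 neighbours < 2, below threshold.
Round 4 — checking thresholds:
  Dee: 1 of 5 neighbours < 2, below threshold.
  Fay: 2 of 7 neighbours < 5, below threshold.
  Omar: 2 of 6 neighbours ≥ 2, starts repeating the rumor.
Round 5 — checking thresholds:
  Ben: 1 of 2 neighbours < 3, below threshold.
  Dee: 2 of 5 neighbours ≥ 2, starts repeating the rumor.
  Fay: 3 of 7 neighbours < 5, below threshold.
  Hana: 1 of 4 neighbours ≥ 1, starts repeating the rumor.
Round 6 — checking thresholds:
  Ben: 1 of 2 neighbours < 3, below threshold.
  Fay: 5 of 7 neighbours ≥ 5, starts repeating the rumor.
  Nia: 2 of 5 neighbours ≥ 1, starts repeating the rumor.
Round 7 — checking thresholds:
  Ben: 2 of 2 neighbours < 3, below threshold.
  Mo: 2 of 2 neighbours ≥ 2, starts repeating the rumor.
Round 8 — no new spreads; cascade stops.

no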